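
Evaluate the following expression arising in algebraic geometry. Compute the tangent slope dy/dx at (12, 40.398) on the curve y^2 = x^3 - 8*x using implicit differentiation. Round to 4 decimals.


Using implicit differentiation of y^2 = x^3 - 8*x:
2y * dy/dx = 3x^2 - 8
dy/dx = (3x^2 - 8)/(2y)
Numerator: 3*12^2 - 8 = 424
Denominator: 2*40.398 = 80.796
dy/dx = 424/80.796 = 5.2478

5.2478


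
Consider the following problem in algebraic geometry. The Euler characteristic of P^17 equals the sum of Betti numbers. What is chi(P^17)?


The complex projective space P^17 has one cell in each even real dimension 0, 2, ..., 34.
The cohomology groups are H^{2k}(P^17) = Z for k = 0,...,17, and 0 otherwise.
Euler characteristic = sum of Betti numbers = 1 per even-dimensional cohomology group.
chi(P^17) = 17 + 1 = 18

18


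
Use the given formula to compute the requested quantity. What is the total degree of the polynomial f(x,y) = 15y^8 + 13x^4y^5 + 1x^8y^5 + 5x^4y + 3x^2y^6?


Examine each term for its total degree (sum of exponents).
  Term '15y^8' has total degree 0+8 = 8.
  Term '13x^4y^5' has total degree 4+5 = 9.
  Term '1x^8y^5' has total degree 8+5 = 13.
  Term '5x^4y' has total degree 4+1 = 5.
  Term '3x^2y^6' has total degree 2+6 = 8.
The maximum total degree among all terms is 13.

13


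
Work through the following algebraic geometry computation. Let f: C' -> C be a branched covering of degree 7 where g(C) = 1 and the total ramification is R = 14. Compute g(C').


Riemann-Hurwitz formula: 2g' - 2 = d(2g - 2) + R
Given: d = 7, g = 1, R = 14
2g' - 2 = 7*(2*1 - 2) + 14
2g' - 2 = 7*0 + 14
2g' - 2 = 0 + 14 = 14
2g' = 16
g' = 8

8


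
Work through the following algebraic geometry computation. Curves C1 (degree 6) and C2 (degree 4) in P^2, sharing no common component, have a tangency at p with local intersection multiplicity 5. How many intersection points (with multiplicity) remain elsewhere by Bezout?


By Bezout's theorem, the total intersection number is d1 * d2.
Total = 6 * 4 = 24
Intersection multiplicity at p = 5
Remaining intersections = 24 - 5 = 19

19


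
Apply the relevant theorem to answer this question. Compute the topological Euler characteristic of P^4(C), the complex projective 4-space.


The complex projective space P^4 has one cell in each even real dimension 0, 2, ..., 8.
The cohomology groups are H^{2k}(P^4) = Z for k = 0,...,4, and 0 otherwise.
Euler characteristic = sum of Betti numbers = 1 per even-dimensional cohomology group.
chi(P^4) = 4 + 1 = 5

5


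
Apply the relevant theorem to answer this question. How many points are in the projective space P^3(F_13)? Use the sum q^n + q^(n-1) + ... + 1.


P^3(F_13) has (q^(n+1) - 1)/(q - 1) points.
= 13^3 + 13^2 + 13^1 + 13^0
= 2197 + 169 + 13 + 1
= 2380

2380


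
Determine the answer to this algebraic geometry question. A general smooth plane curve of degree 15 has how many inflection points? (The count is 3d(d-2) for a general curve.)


For a general smooth plane curve C of degree d, the inflection points are
the intersection of C with its Hessian curve, which has degree 3(d-2).
By Bezout, the total intersection number is d * 3(d-2) = 15 * 39 = 585.
For a general curve every flex is ordinary, so each contributes
multiplicity 1 to C·Hess(C), and the number of distinct inflection
points is 3d(d-2).
Inflection points = 3*15*(15-2) = 3*15*13 = 585

585


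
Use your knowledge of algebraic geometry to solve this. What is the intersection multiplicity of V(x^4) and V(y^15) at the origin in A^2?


The intersection multiplicity of V(x^a) and V(y^b) at the origin is:
I(O; V(x^4), V(y^15)) = dim_k(k[x,y]/(x^4, y^15))
A basis for k[x,y]/(x^4, y^15) is the set of monomials x^i * y^j
where 0 <= i < 4 and 0 <= j < 15.
The number of such monomials is 4 * 15 = 60

60


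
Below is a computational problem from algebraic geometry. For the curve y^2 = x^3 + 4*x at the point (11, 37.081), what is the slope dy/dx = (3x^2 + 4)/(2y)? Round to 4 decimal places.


Using implicit differentiation of y^2 = x^3 + 4*x:
2y * dy/dx = 3x^2 + 4
dy/dx = (3x^2 + 4)/(2y)
Numerator: 3*11^2 + 4 = 367
Denominator: 2*37.081 = 74.162
dy/dx = 367/74.162 = 4.9486

4.9486


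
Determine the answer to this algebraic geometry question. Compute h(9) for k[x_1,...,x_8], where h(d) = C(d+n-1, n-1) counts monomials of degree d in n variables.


The Hilbert function for the polynomial ring in 8 variables is:
h(d) = C(d+n-1, n-1)
h(9) = C(9+8-1, 8-1) = C(16, 7)
= 16! / (7! * 9!)
= 11440

11440


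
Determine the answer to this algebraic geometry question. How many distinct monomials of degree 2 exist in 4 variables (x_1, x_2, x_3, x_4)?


The number of degree-2 monomials in 4 variables is C(d+n-1, n-1).
= C(2+4-1, 4-1) = C(5, 3)
= 10

10


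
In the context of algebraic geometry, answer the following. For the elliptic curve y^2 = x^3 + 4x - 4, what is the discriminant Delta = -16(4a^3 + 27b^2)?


Compute each component:
4a^3 = 4*4^3 = 4*64 = 256
27b^2 = 27*(-4)^2 = 27*16 = 432
4a^3 + 27b^2 = 256 + 432 = 688
Delta = -16*688 = -11008

-11008


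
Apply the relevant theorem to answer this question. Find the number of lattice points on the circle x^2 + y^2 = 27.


Systematically check integer values of x where x^2 <= 27.
For each valid x, check if 27 - x^2 is a perfect square.
Total integer solutions found: 0

0


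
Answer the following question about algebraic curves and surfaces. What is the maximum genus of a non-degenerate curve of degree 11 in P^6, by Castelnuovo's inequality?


Castelnuovo's bound: write d - 1 = m(r-1) + epsilon with 0 <= epsilon < r-1.
d - 1 = 11 - 1 = 10
r - 1 = 6 - 1 = 5
10 = 2*5 + 0, so m = 2, epsilon = 0
pi(d, r) = m(m-1)(r-1)/2 + m*epsilon
= 2*1*5/2 + 2*0
= 10/2 + 0
= 5 + 0 = 5

5


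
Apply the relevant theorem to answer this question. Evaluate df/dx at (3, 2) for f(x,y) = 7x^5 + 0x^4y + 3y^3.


df/dx = 5*7*x^4 + 4*0*x^3*y
At (3,2): 5*7*3^4 + 4*0*3^3*2
= 2835 + 0
= 2835

2835


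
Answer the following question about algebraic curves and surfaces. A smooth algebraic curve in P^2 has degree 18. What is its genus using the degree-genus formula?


Using the genus formula for smooth plane curves:
g = (d-1)(d-2)/2
g = (18-1)(18-2)/2
g = 17*16/2
g = 272/2 = 136

136


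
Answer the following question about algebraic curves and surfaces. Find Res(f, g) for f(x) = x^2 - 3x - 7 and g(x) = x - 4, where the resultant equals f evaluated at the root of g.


For Res(f, x - c), we evaluate f at x = c.
f(4) = 4^2 - 3*4 - 7
= 16 - 12 - 7
= 4 - 7 = -3
Res(f, g) = -3

-3


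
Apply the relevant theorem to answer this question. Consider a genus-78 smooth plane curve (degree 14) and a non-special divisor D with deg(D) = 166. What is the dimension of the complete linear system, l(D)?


First, compute the genus of a smooth plane curve of degree 14:
g = (d-1)(d-2)/2 = (14-1)(14-2)/2 = 78
For a non-special divisor D (i.e., h^1(D) = 0), Riemann-Roch gives:
l(D) = deg(D) - g + 1
Since deg(D) = 166 >= 2g - 1 = 155, D is non-special.
l(D) = 166 - 78 + 1 = 89

89


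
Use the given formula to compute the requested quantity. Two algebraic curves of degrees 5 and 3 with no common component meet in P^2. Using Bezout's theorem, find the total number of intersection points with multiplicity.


Bezout's theorem states the intersection count equals the product of degrees.
Intersection count = 5 * 3 = 15

15


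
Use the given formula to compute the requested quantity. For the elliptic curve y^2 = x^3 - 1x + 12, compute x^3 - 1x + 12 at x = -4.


Compute x^3 - 1x + 12 at x = -4:
x^3 = (-4)^3 = -64
(-1)*x = (-1)*(-4) = 4
Sum: -64 + 4 + 12 = -48

-48


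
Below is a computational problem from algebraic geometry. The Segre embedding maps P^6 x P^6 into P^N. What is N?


The Segre embedding maps P^m x P^n into P^N via
all products of coordinates from each factor.
N = (m+1)(n+1) - 1
N = (6+1)(6+1) - 1
N = 7*7 - 1
N = 49 - 1 = 48

48


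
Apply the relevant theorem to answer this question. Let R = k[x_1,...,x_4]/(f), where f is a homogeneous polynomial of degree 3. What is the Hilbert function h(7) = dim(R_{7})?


For R = k[x_1,...,x_n]/(f) with f homogeneous of degree e:
The Hilbert series is (1 - t^e)/(1 - t)^n.
So h(d) = C(d+n-1, n-1) - C(d-e+n-1, n-1) for d >= e.
With n=4, e=3, d=7:
C(7+4-1, 4-1) = C(10, 3) = 120
C(7-3+4-1, 4-1) = C(7, 3) = 35
h(7) = 120 - 35 = 85

85


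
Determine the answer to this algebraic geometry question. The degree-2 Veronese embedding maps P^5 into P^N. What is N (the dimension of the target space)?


The Veronese embedding v_d: P^n -> P^N maps each point to all
degree-d monomials in n+1 homogeneous coordinates.
N = C(n+d, d) - 1
N = C(5+2, 2) - 1
N = C(7, 2) - 1
C(7, 2) = 21
N = 21 - 1 = 20

20


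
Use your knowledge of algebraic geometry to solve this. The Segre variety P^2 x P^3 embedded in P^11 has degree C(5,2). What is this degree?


The degree of the Segre variety P^2 x P^3 is C(m+n, m).
= C(5, 2)
= 10

10


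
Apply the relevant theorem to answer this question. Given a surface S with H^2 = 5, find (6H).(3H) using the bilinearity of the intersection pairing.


Using bilinearity of the intersection pairing on a surface S:
(aH).(bH) = ab * (H.H)
We have H^2 = 5.
D.E = (6H).(3H) = 6*3*5
= 18*5
= 90

90


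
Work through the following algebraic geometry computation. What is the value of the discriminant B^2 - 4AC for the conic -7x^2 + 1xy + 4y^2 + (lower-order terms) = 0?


The discriminant of a conic Ax^2 + Bxy + Cy^2 + ... = 0 is B^2 - 4AC.
B^2 = 1^2 = 1
4AC = 4*(-7)*4 = -112
Discriminant = 1 + 112 = 113

113


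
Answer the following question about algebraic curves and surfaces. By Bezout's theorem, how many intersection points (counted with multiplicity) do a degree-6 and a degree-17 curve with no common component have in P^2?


Bezout's theorem states the intersection count equals the product of degrees.
Intersection count = 6 * 17 = 102

102


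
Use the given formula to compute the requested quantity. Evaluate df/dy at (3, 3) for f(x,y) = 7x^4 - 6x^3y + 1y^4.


df/dy = (-6)*x^3 + 4*1*y^3
At (3,3): (-6)*3^3 + 4*1*3^3
= -162 + 108
= -54

-54


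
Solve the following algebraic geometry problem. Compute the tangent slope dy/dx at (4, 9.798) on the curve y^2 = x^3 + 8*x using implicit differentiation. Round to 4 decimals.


Using implicit differentiation of y^2 = x^3 + 8*x:
2y * dy/dx = 3x^2 + 8
dy/dx = (3x^2 + 8)/(2y)
Numerator: 3*4^2 + 8 = 56
Denominator: 2*9.798 = 19.596
dy/dx = 56/19.596 = 2.8577

2.8577


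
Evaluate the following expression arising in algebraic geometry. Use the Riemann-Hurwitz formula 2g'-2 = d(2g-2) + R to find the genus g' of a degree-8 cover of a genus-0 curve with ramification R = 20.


Riemann-Hurwitz formula: 2g' - 2 = d(2g - 2) + R
Given: d = 8, g = 0, R = 20
2g' - 2 = 8*(2*0 - 2) + 20
2g' - 2 = 8*(-2) + 20
2g' - 2 = -16 + 20 = 4
2g' = 6
g' = 3

3


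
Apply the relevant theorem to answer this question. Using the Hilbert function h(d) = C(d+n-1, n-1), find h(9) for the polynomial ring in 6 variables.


The Hilbert function for the polynomial ring in 6 variables is:
h(d) = C(d+n-1, n-1)
h(9) = C(9+6-1, 6-1) = C(14, 5)
= 14! / (5! * 9!)
= 2002

2002


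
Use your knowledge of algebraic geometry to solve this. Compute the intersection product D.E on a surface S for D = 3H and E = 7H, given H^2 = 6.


Using bilinearity of the intersection pairing on a surface S:
(aH).(bH) = ab * (H.H)
We have H^2 = 6.
D.E = (3H).(7H) = 3*7*6
= 21*6
= 126

126


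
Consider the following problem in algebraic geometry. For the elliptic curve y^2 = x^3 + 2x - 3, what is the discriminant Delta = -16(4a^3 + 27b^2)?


Compute each component:
4a^3 = 4*2^3 = 4*8 = 32
27b^2 = 27*(-3)^2 = 27*9 = 243
4a^3 + 27b^2 = 32 + 243 = 275
Delta = -16*275 = -4400

-4400


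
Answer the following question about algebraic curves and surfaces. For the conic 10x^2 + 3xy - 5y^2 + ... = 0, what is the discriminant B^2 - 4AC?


The discriminant of a conic Ax^2 + Bxy + Cy^2 + ... = 0 is B^2 - 4AC.
B^2 = 3^2 = 9
4AC = 4*10*(-5) = -200
Discriminant = 9 + 200 = 209

209


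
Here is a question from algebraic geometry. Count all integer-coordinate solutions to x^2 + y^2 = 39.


Systematically check integer values of x where x^2 <= 39.
For each valid x, check if 39 - x^2 is a perfect square.
Total integer solutions found: 0

0


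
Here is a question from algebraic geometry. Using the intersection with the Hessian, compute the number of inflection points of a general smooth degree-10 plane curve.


For a general smooth plane curve C of degree d, the inflection points are
the intersection of C with its Hessian curve, which has degree 3(d-2).
By Bezout, the total intersection number is d * 3(d-2) = 10 * 24 = 240.
For a general curve every flex is ordinary, so each contributes
multiplicity 1 to C·Hess(C), and the number of distinct inflection
points is 3d(d-2).
Inflection points = 3*10*(10-2) = 3*10*8 = 240

240


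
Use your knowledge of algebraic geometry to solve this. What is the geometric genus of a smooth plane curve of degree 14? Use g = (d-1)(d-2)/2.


Using the genus formula for smooth plane curves:
g = (d-1)(d-2)/2
g = (14-1)(14-2)/2
g = 13*12/2
g = 156/2 = 78

78


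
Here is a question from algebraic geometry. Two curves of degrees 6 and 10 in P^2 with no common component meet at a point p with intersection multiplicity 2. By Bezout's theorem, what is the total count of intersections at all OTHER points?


By Bezout's theorem, the total intersection number is d1 * d2.
Total = 6 * 10 = 60
Intersection multiplicity at p = 2
Remaining intersections = 60 - 2 = 58

58


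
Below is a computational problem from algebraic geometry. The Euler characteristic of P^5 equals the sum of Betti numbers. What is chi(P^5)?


The complex projective space P^5 has one cell in each even real dimension 0, 2, ..., 10.
The cohomology groups are H^{2k}(P^5) = Z for k = 0,...,5, and 0 otherwise.
Euler characteristic = sum of Betti numbers = 1 per even-dimensional cohomology group.
chi(P^5) = 5 + 1 = 6

6


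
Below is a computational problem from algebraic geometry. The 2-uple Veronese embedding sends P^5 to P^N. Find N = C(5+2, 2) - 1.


The Veronese embedding v_d: P^n -> P^N maps each point to all
degree-d monomials in n+1 homogeneous coordinates.
N = C(n+d, d) - 1
N = C(5+2, 2) - 1
N = C(7, 2) - 1
C(7, 2) = 21
N = 21 - 1 = 20

20


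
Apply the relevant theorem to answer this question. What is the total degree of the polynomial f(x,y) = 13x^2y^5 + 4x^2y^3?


Examine each term for its total degree (sum of exponents).
  Term '13x^2y^5' has total degree 2+5 = 7.
  Term '4x^2y^3' has total degree 2+3 = 5.
The maximum total degree among all terms is 7.

7


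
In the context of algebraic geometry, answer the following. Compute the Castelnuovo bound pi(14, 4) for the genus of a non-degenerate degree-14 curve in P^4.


Castelnuovo's bound: write d - 1 = m(r-1) + epsilon with 0 <= epsilon < r-1.
d - 1 = 14 - 1 = 13
r - 1 = 4 - 1 = 3
13 = 4*3 + 1, so m = 4, epsilon = 1
pi(d, r) = m(m-1)(r-1)/2 + m*epsilon
= 4*3*3/2 + 4*1
= 36/2 + 4
= 18 + 4 = 22

22


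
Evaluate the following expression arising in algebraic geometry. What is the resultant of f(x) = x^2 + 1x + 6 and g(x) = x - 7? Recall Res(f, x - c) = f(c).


For Res(f, x - c), we evaluate f at x = c.
f(7) = 7^2 + 1*7 + 6
= 49 + 7 + 6
= 56 + 6 = 62
Res(f, g) = 62

62


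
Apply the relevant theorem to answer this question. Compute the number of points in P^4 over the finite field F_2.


P^4(F_2) has (q^(n+1) - 1)/(q - 1) points.
= 2^4 + 2^3 + 2^2 + 2^1 + 2^0
= 16 + 8 + 4 + 2 + 1
= 31

31


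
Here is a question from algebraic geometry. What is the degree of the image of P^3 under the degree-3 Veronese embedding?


The Veronese variety v_3(P^3) has degree d^r.
d^r = 3^3 = 27

27


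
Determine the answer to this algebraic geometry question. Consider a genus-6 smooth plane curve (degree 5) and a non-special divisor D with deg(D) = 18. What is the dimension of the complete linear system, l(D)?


First, compute the genus of a smooth plane curve of degree 5:
g = (d-1)(d-2)/2 = (5-1)(5-2)/2 = 6
For a non-special divisor D (i.e., h^1(D) = 0), Riemann-Roch gives:
l(D) = deg(D) - g + 1
Since deg(D) = 18 >= 2g - 1 = 11, D is non-special.
l(D) = 18 - 6 + 1 = 13

13


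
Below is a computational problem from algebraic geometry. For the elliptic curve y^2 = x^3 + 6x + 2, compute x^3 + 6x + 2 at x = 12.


Compute x^3 + 6x + 2 at x = 12:
x^3 = 12^3 = 1728
6*x = 6*12 = 72
Sum: 1728 + 72 + 2 = 1802

1802


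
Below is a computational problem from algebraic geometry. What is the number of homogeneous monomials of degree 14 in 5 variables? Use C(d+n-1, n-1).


The number of degree-14 monomials in 5 variables is C(d+n-1, n-1).
= C(14+5-1, 5-1) = C(18, 4)
= 3060

3060


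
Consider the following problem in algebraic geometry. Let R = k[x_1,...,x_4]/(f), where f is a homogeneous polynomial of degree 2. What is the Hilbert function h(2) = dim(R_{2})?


For R = k[x_1,...,x_n]/(f) with f homogeneous of degree e:
The Hilbert series is (1 - t^e)/(1 - t)^n.
So h(d) = C(d+n-1, n-1) - C(d-e+n-1, n-1) for d >= e.
With n=4, e=2, d=2:
C(2+4-1, 4-1) = C(5, 3) = 10
C(2-2+4-1, 4-1) = C(3, 3) = 1
h(2) = 10 - 1 = 9

9


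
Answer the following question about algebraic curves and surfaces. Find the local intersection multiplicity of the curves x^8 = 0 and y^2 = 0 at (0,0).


The intersection multiplicity of V(x^a) and V(y^b) at the origin is:
I(O; V(x^8), V(y^2)) = dim_k(k[x,y]/(x^8, y^2))
A basis for k[x,y]/(x^8, y^2) is the set of monomials x^i * y^j
where 0 <= i < 8 and 0 <= j < 2.
The number of such monomials is 8 * 2 = 16

16


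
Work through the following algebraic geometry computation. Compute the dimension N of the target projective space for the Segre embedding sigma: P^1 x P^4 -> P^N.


The Segre embedding maps P^m x P^n into P^N via
all products of coordinates from each factor.
N = (m+1)(n+1) - 1
N = (1+1)(4+1) - 1
N = 2*5 - 1
N = 10 - 1 = 9

9


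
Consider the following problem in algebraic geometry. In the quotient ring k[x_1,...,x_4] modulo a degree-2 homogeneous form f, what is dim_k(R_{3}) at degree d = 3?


For R = k[x_1,...,x_n]/(f) with f homogeneous of degree e:
The Hilbert series is (1 - t^e)/(1 - t)^n.
So h(d) = C(d+n-1, n-1) - C(d-e+n-1, n-1) for d >= e.
With n=4, e=2, d=3:
C(3+4-1, 4-1) = C(6, 3) = 20
C(3-2+4-1, 4-1) = C(4, 3) = 4
h(3) = 20 - 4 = 16

16


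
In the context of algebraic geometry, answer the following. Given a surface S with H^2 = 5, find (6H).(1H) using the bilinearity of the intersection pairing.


Using bilinearity of the intersection pairing on a surface S:
(aH).(bH) = ab * (H.H)
We have H^2 = 5.
D.E = (6H).(1H) = 6*1*5
= 6*5
= 30

30


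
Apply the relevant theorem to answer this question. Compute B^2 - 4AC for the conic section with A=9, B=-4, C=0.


The discriminant of a conic Ax^2 + Bxy + Cy^2 + ... = 0 is B^2 - 4AC.
B^2 = (-4)^2 = 16
4AC = 4*9*0 = 0
Discriminant = 16 + 0 = 16

16


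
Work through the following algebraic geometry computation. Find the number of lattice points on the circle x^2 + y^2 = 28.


Systematically check integer values of x where x^2 <= 28.
For each valid x, check if 28 - x^2 is a perfect square.
Total integer solutions found: 0

0


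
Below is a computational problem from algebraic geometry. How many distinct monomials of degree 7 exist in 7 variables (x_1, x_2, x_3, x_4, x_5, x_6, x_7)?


The number of degree-7 monomials in 7 variables is C(d+n-1, n-1).
= C(7+7-1, 7-1) = C(13, 6)
= 1716

1716


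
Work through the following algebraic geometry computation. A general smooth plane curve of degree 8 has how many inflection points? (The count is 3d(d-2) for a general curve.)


For a general smooth plane curve C of degree d, the inflection points are
the intersection of C with its Hessian curve, which has degree 3(d-2).
By Bezout, the total intersection number is d * 3(d-2) = 8 * 18 = 144.
For a general curve every flex is ordinary, so each contributes
multiplicity 1 to C·Hess(C), and the number of distinct inflection
points is 3d(d-2).
Inflection points = 3*8*(8-2) = 3*8*6 = 144

144


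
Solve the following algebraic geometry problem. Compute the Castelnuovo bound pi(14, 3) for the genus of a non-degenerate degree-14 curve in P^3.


Castelnuovo's bound: write d - 1 = m(r-1) + epsilon with 0 <= epsilon < r-1.
d - 1 = 14 - 1 = 13
r - 1 = 3 - 1 = 2
13 = 6*2 + 1, so m = 6, epsilon = 1
pi(d, r) = m(m-1)(r-1)/2 + m*epsilon
= 6*5*2/2 + 6*1
= 60/2 + 6
= 30 + 6 = 36

36


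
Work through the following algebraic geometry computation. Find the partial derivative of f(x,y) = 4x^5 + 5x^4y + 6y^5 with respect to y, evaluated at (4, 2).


df/dy = 5*x^4 + 5*6*y^4
At (4,2): 5*4^4 + 5*6*2^4
= 1280 + 480
= 1760

1760


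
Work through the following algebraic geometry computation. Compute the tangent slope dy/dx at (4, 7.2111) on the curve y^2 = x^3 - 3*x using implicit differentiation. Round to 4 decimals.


Using implicit differentiation of y^2 = x^3 - 3*x:
2y * dy/dx = 3x^2 - 3
dy/dx = (3x^2 - 3)/(2y)
Numerator: 3*4^2 - 3 = 45
Denominator: 2*7.2111 = 14.4222
dy/dx = 45/14.4222 = 3.1202

3.1202


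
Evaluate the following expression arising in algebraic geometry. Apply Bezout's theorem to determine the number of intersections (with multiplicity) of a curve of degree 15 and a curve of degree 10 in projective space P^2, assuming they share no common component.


Bezout's theorem states the intersection count equals the product of degrees.
Intersection count = 15 * 10 = 150

150


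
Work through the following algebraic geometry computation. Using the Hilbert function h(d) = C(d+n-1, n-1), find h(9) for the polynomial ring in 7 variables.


The Hilbert function for the polynomial ring in 7 variables is:
h(d) = C(d+n-1, n-1)
h(9) = C(9+7-1, 7-1) = C(15, 6)
= 15! / (6! * 9!)
= 5005

5005


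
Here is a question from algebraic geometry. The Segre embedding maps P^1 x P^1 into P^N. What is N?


The Segre embedding maps P^m x P^n into P^N via
all products of coordinates from each factor.
N = (m+1)(n+1) - 1
N = (1+1)(1+1) - 1
N = 2*2 - 1
N = 4 - 1 = 3

3


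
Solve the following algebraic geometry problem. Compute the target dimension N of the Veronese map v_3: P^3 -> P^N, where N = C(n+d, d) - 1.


The Veronese embedding v_d: P^n -> P^N maps each point to all
degree-d monomials in n+1 homogeneous coordinates.
N = C(n+d, d) - 1
N = C(3+3, 3) - 1
N = C(6, 3) - 1
C(6, 3) = 20
N = 20 - 1 = 19

19


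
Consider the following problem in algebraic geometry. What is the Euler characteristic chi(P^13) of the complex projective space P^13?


The complex projective space P^13 has one cell in each even real dimension 0, 2, ..., 26.
The cohomology groups are H^{2k}(P^13) = Z for k = 0,...,13, and 0 otherwise.
Euler characteristic = sum of Betti numbers = 1 per even-dimensional cohomology group.
chi(P^13) = 13 + 1 = 14

14


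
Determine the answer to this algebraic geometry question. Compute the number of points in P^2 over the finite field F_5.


P^2(F_5) has (q^(n+1) - 1)/(q - 1) points.
= 5^2 + 5^1 + 5^0
= 25 + 5 + 1
= 31

31


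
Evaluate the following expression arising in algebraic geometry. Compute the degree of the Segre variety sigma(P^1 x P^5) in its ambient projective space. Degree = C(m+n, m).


The degree of the Segre variety P^1 x P^5 is C(m+n, m).
= C(6, 1)
= 6

6


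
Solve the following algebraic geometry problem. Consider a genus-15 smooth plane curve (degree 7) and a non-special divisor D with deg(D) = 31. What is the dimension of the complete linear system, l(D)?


First, compute the genus of a smooth plane curve of degree 7:
g = (d-1)(d-2)/2 = (7-1)(7-2)/2 = 15
For a non-special divisor D (i.e., h^1(D) = 0), Riemann-Roch gives:
l(D) = deg(D) - g + 1
Since deg(D) = 31 >= 2g - 1 = 29, D is non-special.
l(D) = 31 - 15 + 1 = 17

17


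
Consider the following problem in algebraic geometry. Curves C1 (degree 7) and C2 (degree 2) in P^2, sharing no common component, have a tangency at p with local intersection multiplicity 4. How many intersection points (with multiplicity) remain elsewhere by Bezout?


By Bezout's theorem, the total intersection number is d1 * d2.
Total = 7 * 2 = 14
Intersection multiplicity at p = 4
Remaining intersections = 14 - 4 = 10

10


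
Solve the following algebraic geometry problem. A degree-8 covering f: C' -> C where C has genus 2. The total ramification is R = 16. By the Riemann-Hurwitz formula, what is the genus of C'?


Riemann-Hurwitz formula: 2g' - 2 = d(2g - 2) + R
Given: d = 8, g = 2, R = 16
2g' - 2 = 8*(2*2 - 2) + 16
2g' - 2 = 8*2 + 16
2g' - 2 = 16 + 16 = 32
2g' = 34
g' = 17

17


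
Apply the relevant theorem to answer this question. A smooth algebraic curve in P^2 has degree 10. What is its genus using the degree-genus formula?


Using the genus formula for smooth plane curves:
g = (d-1)(d-2)/2
g = (10-1)(10-2)/2
g = 9*8/2
g = 72/2 = 36

36


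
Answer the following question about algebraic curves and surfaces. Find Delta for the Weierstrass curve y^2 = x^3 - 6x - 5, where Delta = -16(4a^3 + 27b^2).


Compute each component:
4a^3 = 4*(-6)^3 = 4*(-216) = -864
27b^2 = 27*(-5)^2 = 27*25 = 675
4a^3 + 27b^2 = -864 + 675 = -189
Delta = -16*(-189) = 3024

3024


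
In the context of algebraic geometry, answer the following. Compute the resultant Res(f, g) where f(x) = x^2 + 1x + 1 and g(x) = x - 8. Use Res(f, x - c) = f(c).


For Res(f, x - c), we evaluate f at x = c.
f(8) = 8^2 + 1*8 + 1
= 64 + 8 + 1
= 72 + 1 = 73
Res(f, g) = 73

73


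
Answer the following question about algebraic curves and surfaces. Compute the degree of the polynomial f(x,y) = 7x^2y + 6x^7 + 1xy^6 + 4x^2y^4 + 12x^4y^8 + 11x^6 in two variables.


Examine each term for its total degree (sum of exponents).
  Term '7x^2y' has total degree 2+1 = 3.
  Term '6x^7' has total degree 7+0 = 7.
  Term '1xy^6' has total degree 1+6 = 7.
  Term '4x^2y^4' has total degree 2+4 = 6.
  Term '12x^4y^8' has total degree 4+8 = 12.
  Term '11x^6' has total degree 6+0 = 6.
The maximum total degree among all terms is 12.

12


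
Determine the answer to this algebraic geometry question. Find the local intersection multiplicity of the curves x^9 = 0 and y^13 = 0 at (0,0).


The intersection multiplicity of V(x^a) and V(y^b) at the origin is:
I(O; V(x^9), V(y^13)) = dim_k(k[x,y]/(x^9, y^13))
A basis for k[x,y]/(x^9, y^13) is the set of monomials x^i * y^j
where 0 <= i < 9 and 0 <= j < 13.
The number of such monomials is 9 * 13 = 117

117


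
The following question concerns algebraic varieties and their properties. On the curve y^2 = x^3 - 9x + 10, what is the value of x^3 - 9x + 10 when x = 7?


Compute x^3 - 9x + 10 at x = 7:
x^3 = 7^3 = 343
(-9)*x = (-9)*7 = -63
Sum: 343 - 63 + 10 = 290

290


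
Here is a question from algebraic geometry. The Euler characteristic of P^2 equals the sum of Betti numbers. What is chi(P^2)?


The complex projective space P^2 has one cell in each even real dimension 0, 2, ..., 4.
The cohomology groups are H^{2k}(P^2) = Z for k = 0,...,2, and 0 otherwise.
Euler characteristic = sum of Betti numbers = 1 per even-dimensional cohomology group.
chi(P^2) = 2 + 1 = 3

3


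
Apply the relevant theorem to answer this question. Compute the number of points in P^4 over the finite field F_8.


P^4(F_8) has (q^(n+1) - 1)/(q - 1) points.
= 8^4 + 8^3 + 8^2 + 8^1 + 8^0
= 4096 + 512 + 64 + 8 + 1
= 4681

4681


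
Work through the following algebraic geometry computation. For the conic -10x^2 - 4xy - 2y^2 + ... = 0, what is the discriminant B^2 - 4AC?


The discriminant of a conic Ax^2 + Bxy + Cy^2 + ... = 0 is B^2 - 4AC.
B^2 = (-4)^2 = 16
4AC = 4*(-10)*(-2) = 80
Discriminant = 16 - 80 = -64

-64


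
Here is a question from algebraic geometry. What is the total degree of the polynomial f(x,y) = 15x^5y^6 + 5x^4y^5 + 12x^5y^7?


Examine each term for its total degree (sum of exponents).
  Term '15x^5y^6' has total degree 5+6 = 11.
  Term '5x^4y^5' has total degree 4+5 = 9.
  Term '12x^5y^7' has total degree 5+7 = 12.
The maximum total degree among all terms is 12.

12


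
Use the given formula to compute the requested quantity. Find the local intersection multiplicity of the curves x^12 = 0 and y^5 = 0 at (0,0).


The intersection multiplicity of V(x^a) and V(y^b) at the origin is:
I(O; V(x^12), V(y^5)) = dim_k(k[x,y]/(x^12, y^5))
A basis for k[x,y]/(x^12, y^5) is the set of monomials x^i * y^j
where 0 <= i < 12 and 0 <= j < 5.
The number of such monomials is 12 * 5 = 60

60


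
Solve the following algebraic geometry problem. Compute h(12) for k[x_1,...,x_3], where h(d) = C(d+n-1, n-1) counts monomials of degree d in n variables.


The Hilbert function for the polynomial ring in 3 variables is:
h(d) = C(d+n-1, n-1)
h(12) = C(12+3-1, 3-1) = C(14, 2)
= 14! / (2! * 12!)
= 91

91


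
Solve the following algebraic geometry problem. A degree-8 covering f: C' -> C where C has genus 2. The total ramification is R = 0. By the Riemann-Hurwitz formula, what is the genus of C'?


Riemann-Hurwitz formula: 2g' - 2 = d(2g - 2) + R
Given: d = 8, g = 2, R = 0
2g' - 2 = 8*(2*2 - 2) + 0
2g' - 2 = 8*2 + 0
2g' - 2 = 16 + 0 = 16
2g' = 18
g' = 9

9


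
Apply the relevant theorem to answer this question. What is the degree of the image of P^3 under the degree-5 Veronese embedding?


The Veronese variety v_5(P^3) has degree d^r.
d^r = 5^3 = 125

125


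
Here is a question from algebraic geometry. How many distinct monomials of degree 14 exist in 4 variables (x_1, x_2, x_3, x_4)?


The number of degree-14 monomials in 4 variables is C(d+n-1, n-1).
= C(14+4-1, 4-1) = C(17, 3)
= 680

680


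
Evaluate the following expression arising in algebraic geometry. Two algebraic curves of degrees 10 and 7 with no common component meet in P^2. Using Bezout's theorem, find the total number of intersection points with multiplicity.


Bezout's theorem states the intersection count equals the product of degrees.
Intersection count = 10 * 7 = 70

70


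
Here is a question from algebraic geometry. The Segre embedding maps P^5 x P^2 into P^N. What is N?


The Segre embedding maps P^m x P^n into P^N via
all products of coordinates from each factor.
N = (m+1)(n+1) - 1
N = (5+1)(2+1) - 1
N = 6*3 - 1
N = 18 - 1 = 17

17


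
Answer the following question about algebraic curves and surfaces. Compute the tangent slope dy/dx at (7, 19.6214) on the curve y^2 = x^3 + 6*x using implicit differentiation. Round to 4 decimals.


Using implicit differentiation of y^2 = x^3 + 6*x:
2y * dy/dx = 3x^2 + 6
dy/dx = (3x^2 + 6)/(2y)
Numerator: 3*7^2 + 6 = 153
Denominator: 2*19.6214 = 39.2428
dy/dx = 153/39.2428 = 3.8988

3.8988


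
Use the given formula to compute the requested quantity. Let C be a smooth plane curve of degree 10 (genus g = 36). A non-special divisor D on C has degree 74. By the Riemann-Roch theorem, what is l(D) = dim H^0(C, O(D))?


First, compute the genus of a smooth plane curve of degree 10:
g = (d-1)(d-2)/2 = (10-1)(10-2)/2 = 36
For a non-special divisor D (i.e., h^1(D) = 0), Riemann-Roch gives:
l(D) = deg(D) - g + 1
Since deg(D) = 74 >= 2g - 1 = 71, D is non-special.
l(D) = 74 - 36 + 1 = 39

39


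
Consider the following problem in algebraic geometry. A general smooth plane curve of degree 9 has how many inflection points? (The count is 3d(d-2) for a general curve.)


For a general smooth plane curve C of degree d, the inflection points are
the intersection of C with its Hessian curve, which has degree 3(d-2).
By Bezout, the total intersection number is d * 3(d-2) = 9 * 21 = 189.
For a general curve every flex is ordinary, so each contributes
multiplicity 1 to C·Hess(C), and the number of distinct inflection
points is 3d(d-2).
Inflection points = 3*9*(9-2) = 3*9*7 = 189

189


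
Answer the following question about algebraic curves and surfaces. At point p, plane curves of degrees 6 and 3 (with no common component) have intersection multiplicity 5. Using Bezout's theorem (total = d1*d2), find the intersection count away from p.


By Bezout's theorem, the total intersection number is d1 * d2.
Total = 6 * 3 = 18
Intersection multiplicity at p = 5
Remaining intersections = 18 - 5 = 13

13


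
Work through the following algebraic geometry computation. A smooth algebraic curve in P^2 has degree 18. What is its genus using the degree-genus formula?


Using the genus formula for smooth plane curves:
g = (d-1)(d-2)/2
g = (18-1)(18-2)/2
g = 17*16/2
g = 272/2 = 136

136


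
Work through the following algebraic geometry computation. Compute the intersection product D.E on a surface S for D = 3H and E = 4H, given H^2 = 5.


Using bilinearity of the intersection pairing on a surface S:
(aH).(bH) = ab * (H.H)
We have H^2 = 5.
D.E = (3H).(4H) = 3*4*5
= 12*5
= 60

60


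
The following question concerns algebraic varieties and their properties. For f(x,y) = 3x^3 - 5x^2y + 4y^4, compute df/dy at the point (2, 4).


df/dy = (-5)*x^2 + 4*4*y^3
At (2,4): (-5)*2^2 + 4*4*4^3
= -20 + 1024
= 1004

1004


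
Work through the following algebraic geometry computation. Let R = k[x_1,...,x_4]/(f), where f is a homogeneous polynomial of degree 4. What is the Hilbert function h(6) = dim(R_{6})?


For R = k[x_1,...,x_n]/(f) with f homogeneous of degree e:
The Hilbert series is (1 - t^e)/(1 - t)^n.
So h(d) = C(d+n-1, n-1) - C(d-e+n-1, n-1) for d >= e.
With n=4, e=4, d=6:
C(6+4-1, 4-1) = C(9, 3) = 84
C(6-4+4-1, 4-1) = C(5, 3) = 10
h(6) = 84 - 10 = 74

74


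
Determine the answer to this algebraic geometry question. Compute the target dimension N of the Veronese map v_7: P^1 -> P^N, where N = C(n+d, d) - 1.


The Veronese embedding v_d: P^n -> P^N maps each point to all
degree-d monomials in n+1 homogeneous coordinates.
N = C(n+d, d) - 1
N = C(1+7, 7) - 1
N = C(8, 7) - 1
C(8, 7) = 8
N = 8 - 1 = 7

7


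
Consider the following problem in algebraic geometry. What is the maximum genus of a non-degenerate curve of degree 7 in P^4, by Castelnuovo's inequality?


Castelnuovo's bound: write d - 1 = m(r-1) + epsilon with 0 <= epsilon < r-1.
d - 1 = 7 - 1 = 6
r - 1 = 4 - 1 = 3
6 = 2*3 + 0, so m = 2, epsilon = 0
pi(d, r) = m(m-1)(r-1)/2 + m*epsilon
= 2*1*3/2 + 2*0
= 6/2 + 0
= 3 + 0 = 3

3


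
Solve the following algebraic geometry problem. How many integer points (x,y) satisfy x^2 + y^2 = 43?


Systematically check integer values of x where x^2 <= 43.
For each valid x, check if 43 - x^2 is a perfect square.
Total integer solutions found: 0

0


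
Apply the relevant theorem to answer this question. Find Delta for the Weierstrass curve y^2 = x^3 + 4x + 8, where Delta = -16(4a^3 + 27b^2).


Compute each component:
4a^3 = 4*4^3 = 4*64 = 256
27b^2 = 27*8^2 = 27*64 = 1728
4a^3 + 27b^2 = 256 + 1728 = 1984
Delta = -16*1984 = -31744

-31744


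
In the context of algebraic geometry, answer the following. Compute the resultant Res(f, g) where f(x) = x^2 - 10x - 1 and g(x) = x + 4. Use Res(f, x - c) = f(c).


For Res(f, x - c), we evaluate f at x = c.
f(-4) = (-4)^2 - 10*(-4) - 1
= 16 + 40 - 1
= 56 - 1 = 55
Res(f, g) = 55

55


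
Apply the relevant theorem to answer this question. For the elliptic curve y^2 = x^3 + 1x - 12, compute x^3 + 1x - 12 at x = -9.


Compute x^3 + 1x - 12 at x = -9:
x^3 = (-9)^3 = -729
1*x = 1*(-9) = -9
Sum: -729 - 9 - 12 = -750

-750


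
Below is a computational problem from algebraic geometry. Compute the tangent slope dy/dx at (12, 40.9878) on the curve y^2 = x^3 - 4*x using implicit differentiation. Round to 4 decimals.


Using implicit differentiation of y^2 = x^3 - 4*x:
2y * dy/dx = 3x^2 - 4
dy/dx = (3x^2 - 4)/(2y)
Numerator: 3*12^2 - 4 = 428
Denominator: 2*40.9878 = 81.9756
dy/dx = 428/81.9756 = 5.2211

5.2211


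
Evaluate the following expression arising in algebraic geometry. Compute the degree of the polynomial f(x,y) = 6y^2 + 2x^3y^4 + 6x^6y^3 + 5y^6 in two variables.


Examine each term for its total degree (sum of exponents).
  Term '6y^2' has total degree 0+2 = 2.
  Term '2x^3y^4' has total degree 3+4 = 7.
  Term '6x^6y^3' has total degree 6+3 = 9.
  Term '5y^6' has total degree 0+6 = 6.
The maximum total degree among all terms is 9.

9


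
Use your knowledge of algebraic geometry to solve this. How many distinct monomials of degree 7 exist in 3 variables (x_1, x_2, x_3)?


The number of degree-7 monomials in 3 variables is C(d+n-1, n-1).
= C(7+3-1, 3-1) = C(9, 2)
= 36

36


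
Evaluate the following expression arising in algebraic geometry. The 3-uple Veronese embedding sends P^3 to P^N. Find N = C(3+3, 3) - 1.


The Veronese embedding v_d: P^n -> P^N maps each point to all
degree-d monomials in n+1 homogeneous coordinates.
N = C(n+d, d) - 1
N = C(3+3, 3) - 1
N = C(6, 3) - 1
C(6, 3) = 20
N = 20 - 1 = 19

19


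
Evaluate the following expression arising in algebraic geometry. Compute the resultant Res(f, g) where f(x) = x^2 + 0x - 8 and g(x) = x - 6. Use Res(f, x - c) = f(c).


For Res(f, x - c), we evaluate f at x = c.
f(6) = 6^2 + 0*6 - 8
= 36 + 0 - 8
= 36 - 8 = 28
Res(f, g) = 28

28


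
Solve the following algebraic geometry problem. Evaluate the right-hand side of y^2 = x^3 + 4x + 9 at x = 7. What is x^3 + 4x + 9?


Compute x^3 + 4x + 9 at x = 7:
x^3 = 7^3 = 343
4*x = 4*7 = 28
Sum: 343 + 28 + 9 = 380

380


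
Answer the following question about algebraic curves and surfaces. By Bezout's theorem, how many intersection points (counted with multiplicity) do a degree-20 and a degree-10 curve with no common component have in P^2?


Bezout's theorem states the intersection count equals the product of degrees.
Intersection count = 20 * 10 = 200

200


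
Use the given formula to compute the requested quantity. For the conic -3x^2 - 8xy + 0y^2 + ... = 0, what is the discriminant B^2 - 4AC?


The discriminant of a conic Ax^2 + Bxy + Cy^2 + ... = 0 is B^2 - 4AC.
B^2 = (-8)^2 = 64
4AC = 4*(-3)*0 = 0
Discriminant = 64 + 0 = 64

64


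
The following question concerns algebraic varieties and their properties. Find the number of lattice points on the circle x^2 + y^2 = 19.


Systematically check integer values of x where x^2 <= 19.
For each valid x, check if 19 - x^2 is a perfect square.
Total integer solutions found: 0

0


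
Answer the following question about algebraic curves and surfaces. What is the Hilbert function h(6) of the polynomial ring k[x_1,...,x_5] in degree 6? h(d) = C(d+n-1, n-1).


The Hilbert function for the polynomial ring in 5 variables is:
h(d) = C(d+n-1, n-1)
h(6) = C(6+5-1, 5-1) = C(10, 4)
= 10! / (4! * 6!)
= 210

210


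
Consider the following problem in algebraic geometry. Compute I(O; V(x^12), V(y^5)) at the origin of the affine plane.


The intersection multiplicity of V(x^a) and V(y^b) at the origin is:
I(O; V(x^12), V(y^5)) = dim_k(k[x,y]/(x^12, y^5))
A basis for k[x,y]/(x^12, y^5) is the set of monomials x^i * y^j
where 0 <= i < 12 and 0 <= j < 5.
The number of such monomials is 12 * 5 = 60

60


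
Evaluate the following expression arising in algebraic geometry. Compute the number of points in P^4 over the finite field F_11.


P^4(F_11) has (q^(n+1) - 1)/(q - 1) points.
= 11^4 + 11^3 + 11^2 + 11^1 + 11^0
= 14641 + 1331 + 121 + 11 + 1
= 16105

16105


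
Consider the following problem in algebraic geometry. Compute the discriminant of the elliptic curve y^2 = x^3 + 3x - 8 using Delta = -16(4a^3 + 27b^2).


Compute each component:
4a^3 = 4*3^3 = 4*27 = 108
27b^2 = 27*(-8)^2 = 27*64 = 1728
4a^3 + 27b^2 = 108 + 1728 = 1836
Delta = -16*1836 = -29376

-29376


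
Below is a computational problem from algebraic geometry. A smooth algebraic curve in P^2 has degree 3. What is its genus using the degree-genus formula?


Using the genus formula for smooth plane curves:
g = (d-1)(d-2)/2
g = (3-1)(3-2)/2
g = 2*1/2
g = 2/2 = 1

1
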